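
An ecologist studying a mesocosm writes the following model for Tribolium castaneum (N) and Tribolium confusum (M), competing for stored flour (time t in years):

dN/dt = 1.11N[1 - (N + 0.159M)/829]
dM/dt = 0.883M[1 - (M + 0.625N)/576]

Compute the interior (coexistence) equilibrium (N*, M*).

N* ≈ 819, M* ≈ 64.3

Setting both brackets to zero gives the nullclines N + 0.159M = 829 and 0.625N + M = 576.
Substituting M = 576 - 0.625N into the first: N(1 - 0.159·0.625) = 829 - 0.159·576.
So N* = 737/0.901 = 819, and then M* = 576 - 0.625·819 = 64.3.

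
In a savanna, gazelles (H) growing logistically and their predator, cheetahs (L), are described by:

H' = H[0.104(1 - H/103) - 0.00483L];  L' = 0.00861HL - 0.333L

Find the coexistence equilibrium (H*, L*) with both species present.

H* ≈ 38.7, L* ≈ 13.4

From dL/dt = 0 with L > 0: 0.00861H* = 0.333, so H* = 38.7.
Substitute into dH/dt = 0: 0.104(1 - 38.7/103) = 0.00483L*.
The bracket is 0.625, giving L* = 0.0649/0.00483 = 13.4.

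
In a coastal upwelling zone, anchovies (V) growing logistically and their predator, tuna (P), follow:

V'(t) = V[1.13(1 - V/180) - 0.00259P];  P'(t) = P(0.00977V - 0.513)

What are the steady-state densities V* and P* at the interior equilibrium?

V* ≈ 52.5, P* ≈ 309

From dP/dt = 0 with P > 0: 0.00977V* = 0.513, so V* = 52.5.
Substitute into dV/dt = 0: 1.13(1 - 52.5/180) = 0.00259P*.
The bracket is 0.708, giving P* = 0.8/0.00259 = 309.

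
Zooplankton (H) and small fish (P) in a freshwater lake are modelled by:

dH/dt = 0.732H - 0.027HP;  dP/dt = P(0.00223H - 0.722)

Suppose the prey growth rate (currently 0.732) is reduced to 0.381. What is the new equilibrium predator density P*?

At the interior fixed point, setting dH/dt = 0 with H > 0 fixes P* = (prey growth rate)/(HP coefficient) — independent of the other coefficients.
With the change, P* = 0.381/0.027 = 14.1; it falls from 27.1.

P* ≈ 14.1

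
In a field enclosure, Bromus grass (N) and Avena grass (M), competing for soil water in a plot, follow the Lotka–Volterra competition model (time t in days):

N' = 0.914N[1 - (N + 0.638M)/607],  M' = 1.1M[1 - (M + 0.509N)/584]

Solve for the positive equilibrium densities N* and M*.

Setting both brackets to zero gives the nullclines N + 0.638M = 607 and 0.509N + M = 584.
Substituting M = 584 - 0.509N into the first: N(1 - 0.638·0.509) = 607 - 0.638·584.
So N* = 234/0.675 = 347, and then M* = 584 - 0.509·347 = 407.

N* ≈ 347, M* ≈ 407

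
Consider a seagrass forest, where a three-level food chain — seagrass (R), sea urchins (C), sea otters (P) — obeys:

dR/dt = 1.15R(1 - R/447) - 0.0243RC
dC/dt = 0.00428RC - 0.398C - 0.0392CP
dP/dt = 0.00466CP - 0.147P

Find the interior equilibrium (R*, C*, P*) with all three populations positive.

R* ≈ 149, C* ≈ 31.5, P* ≈ 6.12

From dP/dt = 0: 0.00466C* = 0.147, so C* = 31.5.
From dR/dt = 0: 1.15(1 - R*/447) = 0.0243·31.5, giving R* = 447·(1 - 0.667) = 149.
From dC/dt = 0: 0.00428·149 - 0.398 = 0.0392P*, so P* = 0.24/0.0392 = 6.12.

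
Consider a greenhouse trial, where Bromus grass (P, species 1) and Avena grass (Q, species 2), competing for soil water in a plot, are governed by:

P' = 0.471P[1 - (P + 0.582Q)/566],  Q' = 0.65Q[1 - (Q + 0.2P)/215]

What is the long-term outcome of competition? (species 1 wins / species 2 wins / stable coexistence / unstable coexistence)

stable coexistence

Compare the nullcline intercepts: K1/α12 = 566/0.582 = 973 > K2 = 215; K2/α21 = 215/0.2 = 1080 > K1 = 566.
Since both inequalities hold, each species can invade when rare, so the interior equilibrium is stable.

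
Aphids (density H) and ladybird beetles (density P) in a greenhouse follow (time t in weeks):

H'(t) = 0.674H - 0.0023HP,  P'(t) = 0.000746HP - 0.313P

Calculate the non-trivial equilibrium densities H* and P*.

Set dP/dt = 0 with P > 0: 0.000746H - 0.313 = 0, so H* = 0.313/0.000746 = 420.
Set dH/dt = 0 with H > 0: 0.674 - 0.0023P = 0, so P* = 0.674/0.0023 = 293.

H* ≈ 420, P* ≈ 293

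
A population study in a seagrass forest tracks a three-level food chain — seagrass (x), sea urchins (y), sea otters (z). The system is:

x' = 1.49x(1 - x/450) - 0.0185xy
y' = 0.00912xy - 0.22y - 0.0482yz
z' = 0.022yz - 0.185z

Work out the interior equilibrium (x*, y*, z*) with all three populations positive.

From dz/dt = 0: 0.022y* = 0.185, so y* = 8.41.
From dx/dt = 0: 1.49(1 - x*/450) = 0.0185·8.41, giving x* = 450·(1 - 0.104) = 403.
From dy/dt = 0: 0.00912·403 - 0.22 = 0.0482z*, so z* = 3.46/0.0482 = 71.7.

x* ≈ 403, y* ≈ 8.41, z* ≈ 71.7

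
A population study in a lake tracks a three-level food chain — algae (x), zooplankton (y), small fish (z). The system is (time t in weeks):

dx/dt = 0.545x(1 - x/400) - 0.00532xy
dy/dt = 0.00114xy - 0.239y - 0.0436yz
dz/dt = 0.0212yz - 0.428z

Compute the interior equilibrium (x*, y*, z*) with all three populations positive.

x* ≈ 321, y* ≈ 20.2, z* ≈ 2.92

From dz/dt = 0: 0.0212y* = 0.428, so y* = 20.2.
From dx/dt = 0: 0.545(1 - x*/400) = 0.00532·20.2, giving x* = 400·(1 - 0.197) = 321.
From dy/dt = 0: 0.00114·321 - 0.239 = 0.0436z*, so z* = 0.127/0.0436 = 2.92.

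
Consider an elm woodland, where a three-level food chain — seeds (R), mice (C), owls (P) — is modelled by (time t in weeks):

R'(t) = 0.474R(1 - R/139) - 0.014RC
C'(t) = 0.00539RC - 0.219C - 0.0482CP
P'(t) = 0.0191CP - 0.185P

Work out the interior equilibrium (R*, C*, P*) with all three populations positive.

R* ≈ 99.2, C* ≈ 9.69, P* ≈ 6.55

From dP/dt = 0: 0.0191C* = 0.185, so C* = 9.69.
From dR/dt = 0: 0.474(1 - R*/139) = 0.014·9.69, giving R* = 139·(1 - 0.286) = 99.2.
From dC/dt = 0: 0.00539·99.2 - 0.219 = 0.0482P*, so P* = 0.316/0.0482 = 6.55.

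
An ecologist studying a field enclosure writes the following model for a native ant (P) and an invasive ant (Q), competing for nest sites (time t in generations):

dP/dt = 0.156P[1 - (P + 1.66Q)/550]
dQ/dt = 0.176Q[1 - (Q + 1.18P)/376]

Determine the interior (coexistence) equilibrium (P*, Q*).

P* ≈ 77.3, Q* ≈ 285

Setting both brackets to zero gives the nullclines P + 1.66Q = 550 and 1.18P + Q = 376.
Substituting Q = 376 - 1.18P into the first: P(1 - 1.66·1.18) = 550 - 1.66·376.
So P* = -74.2/-0.959 = 77.3, and then Q* = 376 - 1.18·77.3 = 285.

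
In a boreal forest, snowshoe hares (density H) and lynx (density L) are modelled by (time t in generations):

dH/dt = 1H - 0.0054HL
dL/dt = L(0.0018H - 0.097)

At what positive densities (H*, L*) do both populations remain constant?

Set dL/dt = 0 with L > 0: 0.0018H - 0.097 = 0, so H* = 0.097/0.0018 = 53.9.
Set dH/dt = 0 with H > 0: 1 - 0.0054L = 0, so L* = 1/0.0054 = 185.

H* ≈ 53.9, L* ≈ 185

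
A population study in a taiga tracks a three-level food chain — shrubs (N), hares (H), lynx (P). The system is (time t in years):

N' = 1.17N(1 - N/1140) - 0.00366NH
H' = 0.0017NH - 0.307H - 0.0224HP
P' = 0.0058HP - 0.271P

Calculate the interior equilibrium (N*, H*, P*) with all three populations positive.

N* ≈ 973, H* ≈ 46.7, P* ≈ 60.2

From dP/dt = 0: 0.0058H* = 0.271, so H* = 46.7.
From dN/dt = 0: 1.17(1 - N*/1140) = 0.00366·46.7, giving N* = 1140·(1 - 0.146) = 973.
From dH/dt = 0: 0.0017·973 - 0.307 = 0.0224P*, so P* = 1.35/0.0224 = 60.2.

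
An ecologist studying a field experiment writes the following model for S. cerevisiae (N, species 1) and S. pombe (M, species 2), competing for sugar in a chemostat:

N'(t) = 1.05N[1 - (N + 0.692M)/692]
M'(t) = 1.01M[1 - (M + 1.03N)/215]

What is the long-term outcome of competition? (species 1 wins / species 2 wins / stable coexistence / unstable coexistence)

Compare the nullcline intercepts: K1/α12 = 692/0.692 = 1000 > K2 = 215; K2/α21 = 215/1.03 = 209 < K1 = 692.
Since the inequalities point opposite ways, species 1 can invade but species 2 cannot.

species 1 excludes species 2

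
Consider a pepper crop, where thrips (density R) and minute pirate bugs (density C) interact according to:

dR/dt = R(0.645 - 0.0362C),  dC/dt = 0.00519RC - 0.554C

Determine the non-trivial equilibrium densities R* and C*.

R* ≈ 107, C* ≈ 17.8

Set dC/dt = 0 with C > 0: 0.00519R - 0.554 = 0, so R* = 0.554/0.00519 = 107.
Set dR/dt = 0 with R > 0: 0.645 - 0.0362C = 0, so C* = 0.645/0.0362 = 17.8.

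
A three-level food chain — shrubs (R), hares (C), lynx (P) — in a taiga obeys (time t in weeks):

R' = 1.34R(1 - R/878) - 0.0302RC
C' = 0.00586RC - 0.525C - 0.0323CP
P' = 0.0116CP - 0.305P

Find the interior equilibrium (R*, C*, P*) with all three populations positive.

From dP/dt = 0: 0.0116C* = 0.305, so C* = 26.3.
From dR/dt = 0: 1.34(1 - R*/878) = 0.0302·26.3, giving R* = 878·(1 - 0.593) = 358.
From dC/dt = 0: 0.00586·358 - 0.525 = 0.0323P*, so P* = 1.57/0.0323 = 48.6.

R* ≈ 358, C* ≈ 26.3, P* ≈ 48.6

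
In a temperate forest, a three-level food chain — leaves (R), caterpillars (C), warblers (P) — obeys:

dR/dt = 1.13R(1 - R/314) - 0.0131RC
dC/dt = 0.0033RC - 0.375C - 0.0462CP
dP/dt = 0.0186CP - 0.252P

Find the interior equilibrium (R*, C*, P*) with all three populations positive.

R* ≈ 265, C* ≈ 13.5, P* ≈ 10.8

From dP/dt = 0: 0.0186C* = 0.252, so C* = 13.5.
From dR/dt = 0: 1.13(1 - R*/314) = 0.0131·13.5, giving R* = 314·(1 - 0.157) = 265.
From dC/dt = 0: 0.0033·265 - 0.375 = 0.0462P*, so P* = 0.498/0.0462 = 10.8.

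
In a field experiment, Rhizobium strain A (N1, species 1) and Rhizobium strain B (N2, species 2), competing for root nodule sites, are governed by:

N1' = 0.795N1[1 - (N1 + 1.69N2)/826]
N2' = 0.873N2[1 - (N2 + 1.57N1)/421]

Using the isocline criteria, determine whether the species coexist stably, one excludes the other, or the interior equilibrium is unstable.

Compare the nullcline intercepts: K1/α12 = 826/1.69 = 489 > K2 = 421; K2/α21 = 421/1.57 = 268 < K1 = 826.
Since the inequalities point opposite ways, species 1 can invade but species 2 cannot.

species 1 excludes species 2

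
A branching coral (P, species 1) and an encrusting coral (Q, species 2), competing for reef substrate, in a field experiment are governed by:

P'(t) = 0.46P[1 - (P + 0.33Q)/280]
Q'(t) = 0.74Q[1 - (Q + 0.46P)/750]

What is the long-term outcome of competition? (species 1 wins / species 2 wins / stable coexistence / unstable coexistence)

stable coexistence

Compare the nullcline intercepts: K1/α12 = 280/0.33 = 848 > K2 = 750; K2/α21 = 750/0.46 = 1630 > K1 = 280.
Since both inequalities hold, each species can invade when rare, so the interior equilibrium is stable.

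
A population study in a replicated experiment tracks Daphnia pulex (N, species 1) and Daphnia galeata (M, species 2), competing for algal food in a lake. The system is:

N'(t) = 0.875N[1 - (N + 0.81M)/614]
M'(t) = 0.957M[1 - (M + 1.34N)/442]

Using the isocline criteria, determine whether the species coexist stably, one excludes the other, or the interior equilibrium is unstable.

Compare the nullcline intercepts: K1/α12 = 614/0.81 = 758 > K2 = 442; K2/α21 = 442/1.34 = 330 < K1 = 614.
Since the inequalities point opposite ways, species 1 can invade but species 2 cannot.

species 1 excludes species 2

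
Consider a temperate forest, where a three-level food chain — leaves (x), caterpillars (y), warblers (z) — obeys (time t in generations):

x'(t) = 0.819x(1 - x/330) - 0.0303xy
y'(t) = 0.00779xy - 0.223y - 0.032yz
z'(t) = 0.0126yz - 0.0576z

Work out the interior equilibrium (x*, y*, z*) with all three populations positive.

From dz/dt = 0: 0.0126y* = 0.0576, so y* = 4.57.
From dx/dt = 0: 0.819(1 - x*/330) = 0.0303·4.57, giving x* = 330·(1 - 0.169) = 274.
From dy/dt = 0: 0.00779·274 - 0.223 = 0.032z*, so z* = 1.91/0.032 = 59.8.

x* ≈ 274, y* ≈ 4.57, z* ≈ 59.8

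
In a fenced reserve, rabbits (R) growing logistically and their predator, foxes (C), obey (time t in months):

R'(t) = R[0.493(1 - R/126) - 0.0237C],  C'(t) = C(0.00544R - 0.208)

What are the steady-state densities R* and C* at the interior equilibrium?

R* ≈ 38.2, C* ≈ 14.5

From dC/dt = 0 with C > 0: 0.00544R* = 0.208, so R* = 38.2.
Substitute into dR/dt = 0: 0.493(1 - 38.2/126) = 0.0237C*.
The bracket is 0.697, giving C* = 0.343/0.0237 = 14.5.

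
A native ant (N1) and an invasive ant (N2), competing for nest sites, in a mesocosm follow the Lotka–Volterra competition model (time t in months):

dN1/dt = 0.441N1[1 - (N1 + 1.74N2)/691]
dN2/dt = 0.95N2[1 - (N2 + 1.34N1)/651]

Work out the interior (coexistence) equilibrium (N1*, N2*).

Setting both brackets to zero gives the nullclines N1 + 1.74N2 = 691 and 1.34N1 + N2 = 651.
Substituting N2 = 651 - 1.34N1 into the first: N1(1 - 1.74·1.34) = 691 - 1.74·651.
So N1* = -442/-1.33 = 332, and then N2* = 651 - 1.34·332 = 206.

N1* ≈ 332, N2* ≈ 206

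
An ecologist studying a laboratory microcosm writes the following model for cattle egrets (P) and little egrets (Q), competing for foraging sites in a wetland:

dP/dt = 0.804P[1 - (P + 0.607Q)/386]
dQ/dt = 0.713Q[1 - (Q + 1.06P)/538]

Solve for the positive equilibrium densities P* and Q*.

P* ≈ 167, Q* ≈ 361

Setting both brackets to zero gives the nullclines P + 0.607Q = 386 and 1.06P + Q = 538.
Substituting Q = 538 - 1.06P into the first: P(1 - 0.607·1.06) = 386 - 0.607·538.
So P* = 59.4/0.357 = 167, and then Q* = 538 - 1.06·167 = 361.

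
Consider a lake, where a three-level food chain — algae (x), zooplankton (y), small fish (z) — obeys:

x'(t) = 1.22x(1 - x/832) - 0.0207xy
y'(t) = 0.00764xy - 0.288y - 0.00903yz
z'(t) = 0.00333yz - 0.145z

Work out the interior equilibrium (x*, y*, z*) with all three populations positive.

x* ≈ 217, y* ≈ 43.5, z* ≈ 152

From dz/dt = 0: 0.00333y* = 0.145, so y* = 43.5.
From dx/dt = 0: 1.22(1 - x*/832) = 0.0207·43.5, giving x* = 832·(1 - 0.739) = 217.
From dy/dt = 0: 0.00764·217 - 0.288 = 0.00903z*, so z* = 1.37/0.00903 = 152.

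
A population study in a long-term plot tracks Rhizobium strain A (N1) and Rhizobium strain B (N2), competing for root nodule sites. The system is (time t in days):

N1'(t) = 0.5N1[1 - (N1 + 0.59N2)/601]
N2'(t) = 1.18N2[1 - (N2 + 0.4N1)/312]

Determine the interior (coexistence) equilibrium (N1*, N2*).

Setting both brackets to zero gives the nullclines N1 + 0.59N2 = 601 and 0.4N1 + N2 = 312.
Substituting N2 = 312 - 0.4N1 into the first: N1(1 - 0.59·0.4) = 601 - 0.59·312.
So N1* = 417/0.764 = 546, and then N2* = 312 - 0.4·546 = 93.7.

N1* ≈ 546, N2* ≈ 93.7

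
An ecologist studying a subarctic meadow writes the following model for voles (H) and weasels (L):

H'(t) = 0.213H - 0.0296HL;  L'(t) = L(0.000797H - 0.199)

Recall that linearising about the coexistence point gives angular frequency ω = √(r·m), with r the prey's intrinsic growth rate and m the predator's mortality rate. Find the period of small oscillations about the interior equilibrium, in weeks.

Here r = 0.213 and m = 0.199, so r·m = 0.0424.
ω = √0.0424 = 0.206 per week, hence T = 2π/ω ≈ 30.5 weeks.

T ≈ 30.5 weeks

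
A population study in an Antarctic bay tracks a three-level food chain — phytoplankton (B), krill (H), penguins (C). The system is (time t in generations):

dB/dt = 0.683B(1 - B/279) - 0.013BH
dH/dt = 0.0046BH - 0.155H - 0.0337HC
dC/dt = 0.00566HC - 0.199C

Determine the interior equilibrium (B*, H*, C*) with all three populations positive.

From dC/dt = 0: 0.00566H* = 0.199, so H* = 35.2.
From dB/dt = 0: 0.683(1 - B*/279) = 0.013·35.2, giving B* = 279·(1 - 0.669) = 92.3.
From dH/dt = 0: 0.0046·92.3 - 0.155 = 0.0337C*, so C* = 0.27/0.0337 = 8.

B* ≈ 92.3, H* ≈ 35.2, C* ≈ 8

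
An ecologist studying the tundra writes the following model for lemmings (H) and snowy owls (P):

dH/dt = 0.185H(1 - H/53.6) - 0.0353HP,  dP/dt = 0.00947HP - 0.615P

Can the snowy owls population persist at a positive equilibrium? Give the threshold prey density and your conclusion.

The predator equation gives dP/dt > 0 only when H > 0.615/0.00947 = 64.9.
Without the predator, H → K = 53.6. Since 53.6 < 64.9, the predator cannot invade.

Threshold H = 64.9; K < 64.9, so no, the predator goes extinct.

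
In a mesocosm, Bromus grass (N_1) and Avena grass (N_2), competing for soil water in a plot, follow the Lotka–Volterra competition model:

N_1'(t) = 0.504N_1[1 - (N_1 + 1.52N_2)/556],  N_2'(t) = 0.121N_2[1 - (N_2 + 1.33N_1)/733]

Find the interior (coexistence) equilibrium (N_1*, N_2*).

N_1* ≈ 546, N_2* ≈ 6.34

Setting both brackets to zero gives the nullclines N_1 + 1.52N_2 = 556 and 1.33N_1 + N_2 = 733.
Substituting N_2 = 733 - 1.33N_1 into the first: N_1(1 - 1.52·1.33) = 556 - 1.52·733.
So N_1* = -558/-1.02 = 546, and then N_2* = 733 - 1.33·546 = 6.34.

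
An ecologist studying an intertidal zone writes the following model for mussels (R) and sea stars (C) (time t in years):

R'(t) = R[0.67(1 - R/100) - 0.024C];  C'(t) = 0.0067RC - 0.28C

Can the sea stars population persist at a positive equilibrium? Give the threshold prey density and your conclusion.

The predator equation gives dC/dt > 0 only when R > 0.28/0.0067 = 41.8.
Without the predator, R → K = 100. Since 100 > 41.8, the predator can invade and persist.

Threshold R = 41.8; K > 41.8, so yes, the predator persists.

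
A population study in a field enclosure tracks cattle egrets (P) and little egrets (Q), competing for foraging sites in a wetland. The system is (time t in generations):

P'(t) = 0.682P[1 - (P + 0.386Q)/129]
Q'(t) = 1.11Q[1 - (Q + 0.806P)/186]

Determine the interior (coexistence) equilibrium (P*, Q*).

Setting both brackets to zero gives the nullclines P + 0.386Q = 129 and 0.806P + Q = 186.
Substituting Q = 186 - 0.806P into the first: P(1 - 0.386·0.806) = 129 - 0.386·186.
So P* = 57.2/0.689 = 83, and then Q* = 186 - 0.806·83 = 119.

P* ≈ 83, Q* ≈ 119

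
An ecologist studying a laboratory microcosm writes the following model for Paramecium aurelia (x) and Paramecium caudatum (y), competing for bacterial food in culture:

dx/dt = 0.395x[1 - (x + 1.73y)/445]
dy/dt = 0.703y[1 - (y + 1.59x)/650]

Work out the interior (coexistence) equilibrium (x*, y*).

Setting both brackets to zero gives the nullclines x + 1.73y = 445 and 1.59x + y = 650.
Substituting y = 650 - 1.59x into the first: x(1 - 1.73·1.59) = 445 - 1.73·650.
So x* = -680/-1.75 = 388, and then y* = 650 - 1.59·388 = 32.9.

x* ≈ 388, y* ≈ 32.9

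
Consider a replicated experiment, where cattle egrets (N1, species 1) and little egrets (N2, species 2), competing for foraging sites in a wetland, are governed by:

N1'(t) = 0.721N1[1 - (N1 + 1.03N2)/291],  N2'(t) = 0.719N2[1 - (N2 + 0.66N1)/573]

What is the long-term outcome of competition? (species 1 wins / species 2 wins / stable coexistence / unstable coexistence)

Compare the nullcline intercepts: K1/α12 = 291/1.03 = 283 < K2 = 573; K2/α21 = 573/0.66 = 868 > K1 = 291.
Since the inequalities point opposite ways, species 2 can invade but species 1 cannot.

species 2 excludes species 1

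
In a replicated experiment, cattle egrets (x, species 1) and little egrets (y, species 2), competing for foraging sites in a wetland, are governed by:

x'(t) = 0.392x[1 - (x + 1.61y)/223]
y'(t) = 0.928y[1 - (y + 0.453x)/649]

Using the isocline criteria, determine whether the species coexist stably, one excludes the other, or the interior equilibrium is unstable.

Compare the nullcline intercepts: K1/α12 = 223/1.61 = 139 < K2 = 649; K2/α21 = 649/0.453 = 1430 > K1 = 223.
Since the inequalities point opposite ways, species 2 can invade but species 1 cannot.

species 2 excludes species 1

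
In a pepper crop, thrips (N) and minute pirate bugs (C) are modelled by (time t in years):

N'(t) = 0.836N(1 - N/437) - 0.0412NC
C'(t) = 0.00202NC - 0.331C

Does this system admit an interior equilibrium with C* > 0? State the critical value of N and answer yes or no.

Threshold N = 164; K > 164, so yes, the predator persists.

The predator equation gives dC/dt > 0 only when N > 0.331/0.00202 = 164.
Without the predator, N → K = 437. Since 437 > 164, the predator can invade and persist.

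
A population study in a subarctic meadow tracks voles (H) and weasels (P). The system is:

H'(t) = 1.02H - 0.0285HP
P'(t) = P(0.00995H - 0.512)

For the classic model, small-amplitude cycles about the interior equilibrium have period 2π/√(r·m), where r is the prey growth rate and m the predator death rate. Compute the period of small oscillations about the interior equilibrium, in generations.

T ≈ 8.69 generations

Here r = 1.02 and m = 0.512, so r·m = 0.522.
ω = √0.522 = 0.723 per generation, hence T = 2π/ω ≈ 8.69 generations.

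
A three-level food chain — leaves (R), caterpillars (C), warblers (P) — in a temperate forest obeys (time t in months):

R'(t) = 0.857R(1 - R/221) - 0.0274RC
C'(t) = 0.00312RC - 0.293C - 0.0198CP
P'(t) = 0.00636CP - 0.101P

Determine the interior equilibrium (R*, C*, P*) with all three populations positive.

R* ≈ 109, C* ≈ 15.9, P* ≈ 2.34

From dP/dt = 0: 0.00636C* = 0.101, so C* = 15.9.
From dR/dt = 0: 0.857(1 - R*/221) = 0.0274·15.9, giving R* = 221·(1 - 0.508) = 109.
From dC/dt = 0: 0.00312·109 - 0.293 = 0.0198P*, so P* = 0.0464/0.0198 = 2.34.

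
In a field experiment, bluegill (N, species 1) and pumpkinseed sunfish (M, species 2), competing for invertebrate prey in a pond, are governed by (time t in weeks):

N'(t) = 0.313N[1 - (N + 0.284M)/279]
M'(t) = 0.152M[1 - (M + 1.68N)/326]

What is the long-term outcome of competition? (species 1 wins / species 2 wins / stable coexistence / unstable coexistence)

Compare the nullcline intercepts: K1/α12 = 279/0.284 = 982 > K2 = 326; K2/α21 = 326/1.68 = 194 < K1 = 279.
Since the inequalities point opposite ways, species 1 can invade but species 2 cannot.

species 1 excludes species 2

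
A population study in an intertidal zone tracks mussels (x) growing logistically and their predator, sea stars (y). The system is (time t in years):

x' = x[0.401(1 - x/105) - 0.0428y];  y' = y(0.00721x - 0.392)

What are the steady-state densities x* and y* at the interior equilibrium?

From dy/dt = 0 with y > 0: 0.00721x* = 0.392, so x* = 54.4.
Substitute into dx/dt = 0: 0.401(1 - 54.4/105) = 0.0428y*.
The bracket is 0.482, giving y* = 0.193/0.0428 = 4.52.

x* ≈ 54.4, y* ≈ 4.52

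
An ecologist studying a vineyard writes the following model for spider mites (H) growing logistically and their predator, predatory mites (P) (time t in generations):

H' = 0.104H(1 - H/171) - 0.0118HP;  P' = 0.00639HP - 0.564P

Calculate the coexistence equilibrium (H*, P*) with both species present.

From dP/dt = 0 with P > 0: 0.00639H* = 0.564, so H* = 88.3.
Substitute into dH/dt = 0: 0.104(1 - 88.3/171) = 0.0118P*.
The bracket is 0.484, giving P* = 0.0503/0.0118 = 4.26.

H* ≈ 88.3, P* ≈ 4.26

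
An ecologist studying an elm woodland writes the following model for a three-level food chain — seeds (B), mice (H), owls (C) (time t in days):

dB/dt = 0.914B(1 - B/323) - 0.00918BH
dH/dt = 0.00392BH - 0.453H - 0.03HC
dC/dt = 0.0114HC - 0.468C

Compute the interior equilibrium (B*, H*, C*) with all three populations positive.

B* ≈ 190, H* ≈ 41.1, C* ≈ 9.7

From dC/dt = 0: 0.0114H* = 0.468, so H* = 41.1.
From dB/dt = 0: 0.914(1 - B*/323) = 0.00918·41.1, giving B* = 323·(1 - 0.412) = 190.
From dH/dt = 0: 0.00392·190 - 0.453 = 0.03C*, so C* = 0.291/0.03 = 9.7.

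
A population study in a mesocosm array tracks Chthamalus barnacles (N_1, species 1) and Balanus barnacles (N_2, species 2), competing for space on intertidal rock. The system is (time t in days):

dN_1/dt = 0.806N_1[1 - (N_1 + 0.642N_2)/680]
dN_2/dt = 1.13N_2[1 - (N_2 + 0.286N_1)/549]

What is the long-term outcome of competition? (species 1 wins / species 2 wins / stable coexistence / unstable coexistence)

stable coexistence

Compare the nullcline intercepts: K1/α12 = 680/0.642 = 1060 > K2 = 549; K2/α21 = 549/0.286 = 1920 > K1 = 680.
Since both inequalities hold, each species can invade when rare, so the interior equilibrium is stable.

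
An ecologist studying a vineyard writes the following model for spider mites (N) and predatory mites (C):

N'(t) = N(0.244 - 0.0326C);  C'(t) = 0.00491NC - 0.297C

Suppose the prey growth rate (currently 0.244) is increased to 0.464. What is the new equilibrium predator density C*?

At the interior fixed point, setting dN/dt = 0 with N > 0 fixes C* = (prey growth rate)/(NC coefficient) — independent of the other coefficients.
With the change, C* = 0.464/0.0326 = 14.2; it rises from 7.48.

C* ≈ 14.2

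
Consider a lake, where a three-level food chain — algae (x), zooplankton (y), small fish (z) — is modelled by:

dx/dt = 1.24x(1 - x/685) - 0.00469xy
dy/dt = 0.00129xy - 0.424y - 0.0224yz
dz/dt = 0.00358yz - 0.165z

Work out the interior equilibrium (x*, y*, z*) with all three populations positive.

x* ≈ 566, y* ≈ 46.1, z* ≈ 13.6

From dz/dt = 0: 0.00358y* = 0.165, so y* = 46.1.
From dx/dt = 0: 1.24(1 - x*/685) = 0.00469·46.1, giving x* = 685·(1 - 0.174) = 566.
From dy/dt = 0: 0.00129·566 - 0.424 = 0.0224z*, so z* = 0.306/0.0224 = 13.6.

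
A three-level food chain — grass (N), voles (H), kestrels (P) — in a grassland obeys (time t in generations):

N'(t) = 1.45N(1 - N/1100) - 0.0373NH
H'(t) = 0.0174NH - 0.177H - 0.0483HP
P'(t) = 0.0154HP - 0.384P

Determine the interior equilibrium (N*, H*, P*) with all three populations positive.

N* ≈ 394, H* ≈ 24.9, P* ≈ 138

From dP/dt = 0: 0.0154H* = 0.384, so H* = 24.9.
From dN/dt = 0: 1.45(1 - N*/1100) = 0.0373·24.9, giving N* = 1100·(1 - 0.641) = 394.
From dH/dt = 0: 0.0174·394 - 0.177 = 0.0483P*, so P* = 6.69/0.0483 = 138.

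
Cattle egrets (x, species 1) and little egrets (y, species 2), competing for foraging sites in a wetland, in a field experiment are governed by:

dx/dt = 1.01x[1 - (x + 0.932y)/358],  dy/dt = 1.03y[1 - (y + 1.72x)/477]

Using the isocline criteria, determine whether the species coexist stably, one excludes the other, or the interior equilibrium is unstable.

Compare the nullcline intercepts: K1/α12 = 358/0.932 = 384 < K2 = 477; K2/α21 = 477/1.72 = 277 < K1 = 358.
Since both are reversed, neither can invade when rare; the interior point is a saddle.

unstable coexistence (outcome depends on initial conditions)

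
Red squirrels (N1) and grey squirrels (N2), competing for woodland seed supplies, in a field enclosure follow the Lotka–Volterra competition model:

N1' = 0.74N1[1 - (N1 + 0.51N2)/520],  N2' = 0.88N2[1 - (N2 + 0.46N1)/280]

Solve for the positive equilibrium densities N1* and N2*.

Setting both brackets to zero gives the nullclines N1 + 0.51N2 = 520 and 0.46N1 + N2 = 280.
Substituting N2 = 280 - 0.46N1 into the first: N1(1 - 0.51·0.46) = 520 - 0.51·280.
So N1* = 377/0.765 = 493, and then N2* = 280 - 0.46·493 = 53.3.

N1* ≈ 493, N2* ≈ 53.3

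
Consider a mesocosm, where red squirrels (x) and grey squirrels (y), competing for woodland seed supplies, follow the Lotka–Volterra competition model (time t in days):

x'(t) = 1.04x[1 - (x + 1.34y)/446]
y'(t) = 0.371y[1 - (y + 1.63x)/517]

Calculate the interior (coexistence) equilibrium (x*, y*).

Setting both brackets to zero gives the nullclines x + 1.34y = 446 and 1.63x + y = 517.
Substituting y = 517 - 1.63x into the first: x(1 - 1.34·1.63) = 446 - 1.34·517.
So x* = -247/-1.18 = 208, and then y* = 517 - 1.63·208 = 177.

x* ≈ 208, y* ≈ 177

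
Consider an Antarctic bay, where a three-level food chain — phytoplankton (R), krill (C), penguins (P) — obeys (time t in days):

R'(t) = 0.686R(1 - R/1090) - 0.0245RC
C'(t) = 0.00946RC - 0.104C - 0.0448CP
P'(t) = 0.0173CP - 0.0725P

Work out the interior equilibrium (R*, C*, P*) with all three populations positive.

R* ≈ 927, C* ≈ 4.19, P* ≈ 193

From dP/dt = 0: 0.0173C* = 0.0725, so C* = 4.19.
From dR/dt = 0: 0.686(1 - R*/1090) = 0.0245·4.19, giving R* = 1090·(1 - 0.15) = 927.
From dC/dt = 0: 0.00946·927 - 0.104 = 0.0448P*, so P* = 8.66/0.0448 = 193.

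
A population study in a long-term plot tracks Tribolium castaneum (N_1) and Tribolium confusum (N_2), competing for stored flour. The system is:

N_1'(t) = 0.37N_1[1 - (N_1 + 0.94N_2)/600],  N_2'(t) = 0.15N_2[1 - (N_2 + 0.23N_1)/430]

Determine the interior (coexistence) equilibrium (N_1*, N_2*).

Setting both brackets to zero gives the nullclines N_1 + 0.94N_2 = 600 and 0.23N_1 + N_2 = 430.
Substituting N_2 = 430 - 0.23N_1 into the first: N_1(1 - 0.94·0.23) = 600 - 0.94·430.
So N_1* = 196/0.784 = 250, and then N_2* = 430 - 0.23·250 = 373.

N_1* ≈ 250, N_2* ≈ 373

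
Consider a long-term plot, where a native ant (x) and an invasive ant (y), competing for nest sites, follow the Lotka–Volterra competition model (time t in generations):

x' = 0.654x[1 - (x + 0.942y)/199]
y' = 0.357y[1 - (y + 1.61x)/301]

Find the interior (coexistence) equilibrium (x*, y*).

Setting both brackets to zero gives the nullclines x + 0.942y = 199 and 1.61x + y = 301.
Substituting y = 301 - 1.61x into the first: x(1 - 0.942·1.61) = 199 - 0.942·301.
So x* = -84.5/-0.517 = 164, and then y* = 301 - 1.61·164 = 37.5.

x* ≈ 164, y* ≈ 37.5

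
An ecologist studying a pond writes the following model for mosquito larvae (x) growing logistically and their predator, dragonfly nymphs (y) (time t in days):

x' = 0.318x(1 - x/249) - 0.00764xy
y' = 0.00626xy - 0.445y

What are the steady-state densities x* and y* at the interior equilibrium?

From dy/dt = 0 with y > 0: 0.00626x* = 0.445, so x* = 71.1.
Substitute into dx/dt = 0: 0.318(1 - 71.1/249) = 0.00764y*.
The bracket is 0.715, giving y* = 0.227/0.00764 = 29.7.

x* ≈ 71.1, y* ≈ 29.7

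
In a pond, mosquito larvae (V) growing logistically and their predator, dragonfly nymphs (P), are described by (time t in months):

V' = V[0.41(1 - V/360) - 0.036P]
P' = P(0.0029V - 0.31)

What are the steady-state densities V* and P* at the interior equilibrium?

V* ≈ 107, P* ≈ 8.01

From dP/dt = 0 with P > 0: 0.0029V* = 0.31, so V* = 107.
Substitute into dV/dt = 0: 0.41(1 - 107/360) = 0.036P*.
The bracket is 0.703, giving P* = 0.288/0.036 = 8.01.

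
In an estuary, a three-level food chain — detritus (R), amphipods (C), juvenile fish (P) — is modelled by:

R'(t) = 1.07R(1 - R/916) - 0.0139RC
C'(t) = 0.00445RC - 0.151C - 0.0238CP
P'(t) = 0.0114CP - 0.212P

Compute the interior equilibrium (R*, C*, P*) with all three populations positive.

R* ≈ 695, C* ≈ 18.6, P* ≈ 124

From dP/dt = 0: 0.0114C* = 0.212, so C* = 18.6.
From dR/dt = 0: 1.07(1 - R*/916) = 0.0139·18.6, giving R* = 916·(1 - 0.242) = 695.
From dC/dt = 0: 0.00445·695 - 0.151 = 0.0238P*, so P* = 2.94/0.0238 = 124.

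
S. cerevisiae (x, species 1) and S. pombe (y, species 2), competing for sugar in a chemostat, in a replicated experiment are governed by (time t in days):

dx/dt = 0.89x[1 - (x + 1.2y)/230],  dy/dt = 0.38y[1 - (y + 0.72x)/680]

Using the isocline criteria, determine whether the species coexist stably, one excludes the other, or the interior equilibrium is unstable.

Compare the nullcline intercepts: K1/α12 = 230/1.2 = 192 < K2 = 680; K2/α21 = 680/0.72 = 944 > K1 = 230.
Since the inequalities point opposite ways, species 2 can invade but species 1 cannot.

species 2 excludes species 1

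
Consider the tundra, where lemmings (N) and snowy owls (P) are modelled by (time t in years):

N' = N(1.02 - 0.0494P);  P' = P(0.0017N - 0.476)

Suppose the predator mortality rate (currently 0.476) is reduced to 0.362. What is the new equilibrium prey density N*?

N* ≈ 213

At the interior fixed point, setting dP/dt = 0 with P > 0 fixes N* = (predator death rate)/(NP coefficient) — independent of the other coefficients.
With the change, N* = 0.362/0.0017 = 213; it falls from 280.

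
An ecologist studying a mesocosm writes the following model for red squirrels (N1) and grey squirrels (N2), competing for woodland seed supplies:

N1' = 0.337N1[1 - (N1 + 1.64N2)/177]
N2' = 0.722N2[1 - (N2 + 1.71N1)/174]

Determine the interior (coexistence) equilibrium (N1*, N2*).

Setting both brackets to zero gives the nullclines N1 + 1.64N2 = 177 and 1.71N1 + N2 = 174.
Substituting N2 = 174 - 1.71N1 into the first: N1(1 - 1.64·1.71) = 177 - 1.64·174.
So N1* = -108/-1.8 = 60.1, and then N2* = 174 - 1.71·60.1 = 71.3.

N1* ≈ 60.1, N2* ≈ 71.3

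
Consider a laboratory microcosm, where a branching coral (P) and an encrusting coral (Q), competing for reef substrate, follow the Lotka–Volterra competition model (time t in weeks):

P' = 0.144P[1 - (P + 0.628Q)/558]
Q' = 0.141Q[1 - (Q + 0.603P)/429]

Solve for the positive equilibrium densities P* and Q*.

P* ≈ 464, Q* ≈ 149

Setting both brackets to zero gives the nullclines P + 0.628Q = 558 and 0.603P + Q = 429.
Substituting Q = 429 - 0.603P into the first: P(1 - 0.628·0.603) = 558 - 0.628·429.
So P* = 289/0.621 = 464, and then Q* = 429 - 0.603·464 = 149.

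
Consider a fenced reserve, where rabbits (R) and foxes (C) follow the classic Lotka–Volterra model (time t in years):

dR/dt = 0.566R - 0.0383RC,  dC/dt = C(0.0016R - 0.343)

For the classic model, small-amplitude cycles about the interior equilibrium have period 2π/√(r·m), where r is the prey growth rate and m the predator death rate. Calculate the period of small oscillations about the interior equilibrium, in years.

Here r = 0.566 and m = 0.343, so r·m = 0.194.
ω = √0.194 = 0.441 per year, hence T = 2π/ω ≈ 14.3 years.

T ≈ 14.3 years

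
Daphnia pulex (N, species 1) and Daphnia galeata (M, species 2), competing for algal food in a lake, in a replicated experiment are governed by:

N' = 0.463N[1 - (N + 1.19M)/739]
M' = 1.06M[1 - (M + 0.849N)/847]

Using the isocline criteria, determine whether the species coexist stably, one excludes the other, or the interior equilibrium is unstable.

Compare the nullcline intercepts: K1/α12 = 739/1.19 = 621 < K2 = 847; K2/α21 = 847/0.849 = 998 > K1 = 739.
Since the inequalities point opposite ways, species 2 can invade but species 1 cannot.

species 2 excludes species 1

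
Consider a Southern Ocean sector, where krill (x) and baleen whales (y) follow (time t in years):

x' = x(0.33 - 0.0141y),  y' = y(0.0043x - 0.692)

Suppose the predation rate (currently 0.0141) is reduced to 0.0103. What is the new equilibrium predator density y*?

y* ≈ 32

At the interior fixed point, setting dx/dt = 0 with x > 0 fixes y* = (prey growth rate)/(xy coefficient) — independent of the other coefficients.
With the change, y* = 0.33/0.0103 = 32; it rises from 23.4.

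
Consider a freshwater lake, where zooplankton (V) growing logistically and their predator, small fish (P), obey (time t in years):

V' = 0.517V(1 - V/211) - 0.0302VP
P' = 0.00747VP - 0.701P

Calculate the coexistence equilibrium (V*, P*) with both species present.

From dP/dt = 0 with P > 0: 0.00747V* = 0.701, so V* = 93.8.
Substitute into dV/dt = 0: 0.517(1 - 93.8/211) = 0.0302P*.
The bracket is 0.555, giving P* = 0.287/0.0302 = 9.51.

V* ≈ 93.8, P* ≈ 9.51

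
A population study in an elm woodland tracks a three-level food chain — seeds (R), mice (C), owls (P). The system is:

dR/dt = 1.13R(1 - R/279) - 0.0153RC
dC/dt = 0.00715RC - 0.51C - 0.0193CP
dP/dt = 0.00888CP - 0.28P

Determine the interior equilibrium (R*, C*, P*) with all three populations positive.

From dP/dt = 0: 0.00888C* = 0.28, so C* = 31.5.
From dR/dt = 0: 1.13(1 - R*/279) = 0.0153·31.5, giving R* = 279·(1 - 0.427) = 160.
From dC/dt = 0: 0.00715·160 - 0.51 = 0.0193P*, so P* = 0.633/0.0193 = 32.8.

R* ≈ 160, C* ≈ 31.5, P* ≈ 32.8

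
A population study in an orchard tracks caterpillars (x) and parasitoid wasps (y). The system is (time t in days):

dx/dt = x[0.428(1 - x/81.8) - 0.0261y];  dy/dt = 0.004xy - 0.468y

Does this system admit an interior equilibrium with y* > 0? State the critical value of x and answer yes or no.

The predator equation gives dy/dt > 0 only when x > 0.468/0.004 = 117.
Without the predator, x → K = 81.8. Since 81.8 < 117, the predator cannot invade.

Threshold x = 117; K < 117, so no, the predator goes extinct.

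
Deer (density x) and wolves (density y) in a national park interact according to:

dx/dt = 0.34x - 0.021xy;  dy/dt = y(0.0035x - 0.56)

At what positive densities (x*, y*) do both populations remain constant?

Set dy/dt = 0 with y > 0: 0.0035x - 0.56 = 0, so x* = 0.56/0.0035 = 160.
Set dx/dt = 0 with x > 0: 0.34 - 0.021y = 0, so y* = 0.34/0.021 = 16.2.

x* ≈ 160, y* ≈ 16.2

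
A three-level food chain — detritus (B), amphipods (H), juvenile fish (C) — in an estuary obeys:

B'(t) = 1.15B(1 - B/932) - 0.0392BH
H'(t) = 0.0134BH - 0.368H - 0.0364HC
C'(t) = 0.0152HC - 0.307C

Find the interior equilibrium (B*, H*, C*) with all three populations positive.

From dC/dt = 0: 0.0152H* = 0.307, so H* = 20.2.
From dB/dt = 0: 1.15(1 - B*/932) = 0.0392·20.2, giving B* = 932·(1 - 0.688) = 290.
From dH/dt = 0: 0.0134·290 - 0.368 = 0.0364C*, so C* = 3.52/0.0364 = 96.8.

B* ≈ 290, H* ≈ 20.2, C* ≈ 96.8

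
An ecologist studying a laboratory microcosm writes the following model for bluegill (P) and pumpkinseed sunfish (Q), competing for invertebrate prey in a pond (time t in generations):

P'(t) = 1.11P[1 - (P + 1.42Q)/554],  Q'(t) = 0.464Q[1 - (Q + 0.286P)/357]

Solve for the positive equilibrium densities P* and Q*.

P* ≈ 79.2, Q* ≈ 334

Setting both brackets to zero gives the nullclines P + 1.42Q = 554 and 0.286P + Q = 357.
Substituting Q = 357 - 0.286P into the first: P(1 - 1.42·0.286) = 554 - 1.42·357.
So P* = 47.1/0.594 = 79.2, and then Q* = 357 - 0.286·79.2 = 334.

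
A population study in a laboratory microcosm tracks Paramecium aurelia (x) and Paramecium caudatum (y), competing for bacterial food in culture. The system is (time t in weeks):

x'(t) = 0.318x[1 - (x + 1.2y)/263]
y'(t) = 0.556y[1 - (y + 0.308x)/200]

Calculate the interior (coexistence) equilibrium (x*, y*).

Setting both brackets to zero gives the nullclines x + 1.2y = 263 and 0.308x + y = 200.
Substituting y = 200 - 0.308x into the first: x(1 - 1.2·0.308) = 263 - 1.2·200.
So x* = 23/0.63 = 36.5, and then y* = 200 - 0.308·36.5 = 189.

x* ≈ 36.5, y* ≈ 189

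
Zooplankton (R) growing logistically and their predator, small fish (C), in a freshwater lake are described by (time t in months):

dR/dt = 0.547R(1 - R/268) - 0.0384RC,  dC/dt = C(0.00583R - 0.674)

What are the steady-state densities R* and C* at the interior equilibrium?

R* ≈ 116, C* ≈ 8.1

From dC/dt = 0 with C > 0: 0.00583R* = 0.674, so R* = 116.
Substitute into dR/dt = 0: 0.547(1 - 116/268) = 0.0384C*.
The bracket is 0.569, giving C* = 0.311/0.0384 = 8.1.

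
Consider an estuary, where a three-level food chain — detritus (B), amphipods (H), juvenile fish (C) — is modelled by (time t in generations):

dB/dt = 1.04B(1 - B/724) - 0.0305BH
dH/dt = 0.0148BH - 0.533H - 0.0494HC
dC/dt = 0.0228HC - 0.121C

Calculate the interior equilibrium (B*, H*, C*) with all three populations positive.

From dC/dt = 0: 0.0228H* = 0.121, so H* = 5.31.
From dB/dt = 0: 1.04(1 - B*/724) = 0.0305·5.31, giving B* = 724·(1 - 0.156) = 611.
From dH/dt = 0: 0.0148·611 - 0.533 = 0.0494C*, so C* = 8.51/0.0494 = 172.

B* ≈ 611, H* ≈ 5.31, C* ≈ 172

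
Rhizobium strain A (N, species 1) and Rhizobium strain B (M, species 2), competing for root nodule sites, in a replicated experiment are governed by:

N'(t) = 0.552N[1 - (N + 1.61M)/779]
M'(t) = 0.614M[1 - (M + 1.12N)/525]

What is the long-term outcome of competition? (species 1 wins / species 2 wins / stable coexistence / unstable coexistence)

Compare the nullcline intercepts: K1/α12 = 779/1.61 = 484 < K2 = 525; K2/α21 = 525/1.12 = 469 < K1 = 779.
Since both are reversed, neither can invade when rare; the interior point is a saddle.

unstable coexistence (outcome depends on initial conditions)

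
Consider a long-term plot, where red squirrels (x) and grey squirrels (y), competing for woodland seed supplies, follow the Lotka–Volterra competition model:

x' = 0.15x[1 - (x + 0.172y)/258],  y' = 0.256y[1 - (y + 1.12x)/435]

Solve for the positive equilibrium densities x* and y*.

Setting both brackets to zero gives the nullclines x + 0.172y = 258 and 1.12x + y = 435.
Substituting y = 435 - 1.12x into the first: x(1 - 0.172·1.12) = 258 - 0.172·435.
So x* = 183/0.807 = 227, and then y* = 435 - 1.12·227 = 181.

x* ≈ 227, y* ≈ 181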